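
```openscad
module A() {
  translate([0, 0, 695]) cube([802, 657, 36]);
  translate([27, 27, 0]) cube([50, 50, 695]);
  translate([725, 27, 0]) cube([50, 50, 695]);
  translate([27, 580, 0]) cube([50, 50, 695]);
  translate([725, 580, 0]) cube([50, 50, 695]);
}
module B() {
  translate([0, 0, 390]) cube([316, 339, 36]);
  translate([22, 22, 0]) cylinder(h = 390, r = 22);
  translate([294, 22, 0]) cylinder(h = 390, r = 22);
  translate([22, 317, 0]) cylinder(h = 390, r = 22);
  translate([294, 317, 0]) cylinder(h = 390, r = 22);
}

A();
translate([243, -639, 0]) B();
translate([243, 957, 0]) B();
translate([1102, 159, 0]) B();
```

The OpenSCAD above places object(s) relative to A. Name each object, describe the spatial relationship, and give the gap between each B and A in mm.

Each stool's nearest face is 300 mm from the table's bounding box.

A is a table. B is a stool. Three stools sit around the table at the −y, +y, +x sides. The gap between each stool and the table is 300 mm.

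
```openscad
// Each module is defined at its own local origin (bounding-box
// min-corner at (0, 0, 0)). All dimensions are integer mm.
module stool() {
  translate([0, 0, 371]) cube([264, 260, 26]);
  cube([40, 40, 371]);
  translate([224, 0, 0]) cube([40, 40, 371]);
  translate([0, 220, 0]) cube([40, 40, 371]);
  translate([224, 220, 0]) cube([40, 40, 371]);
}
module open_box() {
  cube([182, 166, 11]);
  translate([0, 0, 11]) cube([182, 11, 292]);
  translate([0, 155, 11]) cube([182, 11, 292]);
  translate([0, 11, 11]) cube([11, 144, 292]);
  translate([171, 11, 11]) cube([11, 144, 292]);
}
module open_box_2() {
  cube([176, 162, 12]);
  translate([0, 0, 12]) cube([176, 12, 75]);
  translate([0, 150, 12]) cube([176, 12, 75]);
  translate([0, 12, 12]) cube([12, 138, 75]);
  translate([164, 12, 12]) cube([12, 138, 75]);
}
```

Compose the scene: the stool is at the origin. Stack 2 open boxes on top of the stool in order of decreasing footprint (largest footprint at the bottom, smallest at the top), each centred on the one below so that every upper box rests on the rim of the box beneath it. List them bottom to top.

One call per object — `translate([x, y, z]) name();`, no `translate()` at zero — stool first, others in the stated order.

stool();
translate([41, 47, 397]) open_box();
translate([44, 49, 700]) open_box_2();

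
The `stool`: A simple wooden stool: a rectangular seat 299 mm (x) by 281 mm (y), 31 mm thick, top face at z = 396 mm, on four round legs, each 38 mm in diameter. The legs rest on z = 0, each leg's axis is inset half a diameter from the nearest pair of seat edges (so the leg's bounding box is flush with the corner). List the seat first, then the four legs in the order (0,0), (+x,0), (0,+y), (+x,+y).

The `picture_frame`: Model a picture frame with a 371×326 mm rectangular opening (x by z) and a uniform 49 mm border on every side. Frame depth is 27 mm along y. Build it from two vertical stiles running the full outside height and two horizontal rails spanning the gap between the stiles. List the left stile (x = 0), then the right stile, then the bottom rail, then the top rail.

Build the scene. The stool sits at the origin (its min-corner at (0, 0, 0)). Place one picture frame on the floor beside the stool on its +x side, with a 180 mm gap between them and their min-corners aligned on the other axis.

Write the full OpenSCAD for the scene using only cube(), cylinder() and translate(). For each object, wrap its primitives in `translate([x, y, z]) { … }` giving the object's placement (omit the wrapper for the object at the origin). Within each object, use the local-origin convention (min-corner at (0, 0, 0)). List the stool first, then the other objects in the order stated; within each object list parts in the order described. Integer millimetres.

translate([0, 0, 365]) cube([299, 281, 31]);
translate([19, 19, 0]) cylinder(h = 365, r = 19);
translate([280, 19, 0]) cylinder(h = 365, r = 19);
translate([19, 262, 0]) cylinder(h = 365, r = 19);
translate([280, 262, 0]) cylinder(h = 365, r = 19);
translate([479, 0, 0]) {
  cube([49, 27, 424]);
  translate([420, 0, 0]) cube([49, 27, 424]);
  translate([49, 0, 0]) cube([371, 27, 49]);
  translate([49, 0, 375]) cube([371, 27, 49]);
}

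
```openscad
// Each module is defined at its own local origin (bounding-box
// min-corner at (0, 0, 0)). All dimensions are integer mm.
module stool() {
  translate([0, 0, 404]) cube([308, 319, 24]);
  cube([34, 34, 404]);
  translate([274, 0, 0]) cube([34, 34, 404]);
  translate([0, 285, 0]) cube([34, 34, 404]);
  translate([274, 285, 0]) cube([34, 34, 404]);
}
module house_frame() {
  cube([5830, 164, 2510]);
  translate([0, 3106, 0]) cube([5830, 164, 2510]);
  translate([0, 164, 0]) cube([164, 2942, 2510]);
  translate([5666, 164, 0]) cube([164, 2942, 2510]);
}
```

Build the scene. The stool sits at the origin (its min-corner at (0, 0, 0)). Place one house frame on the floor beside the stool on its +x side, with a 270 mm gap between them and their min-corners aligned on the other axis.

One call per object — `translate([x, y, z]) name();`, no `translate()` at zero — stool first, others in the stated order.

stool();
translate([578, 0, 0]) house_frame();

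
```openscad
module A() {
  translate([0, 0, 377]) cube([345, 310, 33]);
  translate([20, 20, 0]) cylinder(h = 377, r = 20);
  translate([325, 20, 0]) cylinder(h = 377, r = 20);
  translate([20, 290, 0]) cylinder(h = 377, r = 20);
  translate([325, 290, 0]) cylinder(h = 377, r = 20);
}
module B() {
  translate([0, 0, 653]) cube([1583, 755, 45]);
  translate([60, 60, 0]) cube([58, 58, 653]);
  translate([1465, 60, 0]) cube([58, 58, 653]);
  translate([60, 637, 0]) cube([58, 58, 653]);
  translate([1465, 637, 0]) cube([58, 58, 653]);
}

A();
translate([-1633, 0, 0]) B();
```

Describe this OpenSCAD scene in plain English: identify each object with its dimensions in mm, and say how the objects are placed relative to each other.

A is a four-legged stool. The seat is 345×310 mm, 33 mm thick, top at z = 410 mm. It stands on four round legs, each 40 mm in diameter, from z = 0 to the seat underside, each leg's axis is inset half a diameter from the nearest pair of seat edges (so the leg's bounding box is flush with the corner).

B is a table: top 1583 mm (x) × 755 mm (y), 45 mm thick, upper face at z = 698 mm, on four 58×58 mm square legs, each inset 60 mm from the nearest pair of top edges, running from z = 0 to the bottom of the top.

The table is on the floor beside the stool on its −x side.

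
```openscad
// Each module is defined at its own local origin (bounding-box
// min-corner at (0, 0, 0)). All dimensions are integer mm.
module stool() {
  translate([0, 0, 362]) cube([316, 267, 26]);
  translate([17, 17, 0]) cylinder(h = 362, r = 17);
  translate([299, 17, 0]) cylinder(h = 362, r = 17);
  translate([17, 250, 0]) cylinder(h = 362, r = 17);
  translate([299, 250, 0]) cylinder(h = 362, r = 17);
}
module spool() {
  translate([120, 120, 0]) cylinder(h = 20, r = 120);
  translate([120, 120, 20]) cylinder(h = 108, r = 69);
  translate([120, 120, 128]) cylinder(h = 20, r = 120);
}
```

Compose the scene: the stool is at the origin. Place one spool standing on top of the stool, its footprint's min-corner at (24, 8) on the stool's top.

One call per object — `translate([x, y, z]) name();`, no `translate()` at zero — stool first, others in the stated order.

stool();
translate([24, 8, 388]) spool();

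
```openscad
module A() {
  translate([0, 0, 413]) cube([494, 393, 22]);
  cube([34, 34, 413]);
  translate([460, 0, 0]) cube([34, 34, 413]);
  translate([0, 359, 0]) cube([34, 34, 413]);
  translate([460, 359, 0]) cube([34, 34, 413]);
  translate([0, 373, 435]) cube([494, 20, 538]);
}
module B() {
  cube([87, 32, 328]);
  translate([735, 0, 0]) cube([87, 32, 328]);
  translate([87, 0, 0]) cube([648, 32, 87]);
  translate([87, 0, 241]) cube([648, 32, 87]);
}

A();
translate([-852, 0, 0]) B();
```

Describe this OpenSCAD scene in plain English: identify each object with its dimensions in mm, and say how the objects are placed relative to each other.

A is a chair: 494×393 mm seat, 22 mm thick, top at z = 435 mm, on four 34 mm square corner legs flush with the seat edges. A 20 mm thick backrest slab spans the full seat width, extending 538 mm above the seat top, its back face flush with the seat's +y edge.

B is a picture frame with a 648×154 mm rectangular opening (x by z) and a uniform 87 mm border on every side. Frame depth is 32 mm along y. It is built from two vertical stiles running the full outside height and two horizontal rails spanning the gap between the stiles.

The picture frame is on the floor beside the chair on its −x side.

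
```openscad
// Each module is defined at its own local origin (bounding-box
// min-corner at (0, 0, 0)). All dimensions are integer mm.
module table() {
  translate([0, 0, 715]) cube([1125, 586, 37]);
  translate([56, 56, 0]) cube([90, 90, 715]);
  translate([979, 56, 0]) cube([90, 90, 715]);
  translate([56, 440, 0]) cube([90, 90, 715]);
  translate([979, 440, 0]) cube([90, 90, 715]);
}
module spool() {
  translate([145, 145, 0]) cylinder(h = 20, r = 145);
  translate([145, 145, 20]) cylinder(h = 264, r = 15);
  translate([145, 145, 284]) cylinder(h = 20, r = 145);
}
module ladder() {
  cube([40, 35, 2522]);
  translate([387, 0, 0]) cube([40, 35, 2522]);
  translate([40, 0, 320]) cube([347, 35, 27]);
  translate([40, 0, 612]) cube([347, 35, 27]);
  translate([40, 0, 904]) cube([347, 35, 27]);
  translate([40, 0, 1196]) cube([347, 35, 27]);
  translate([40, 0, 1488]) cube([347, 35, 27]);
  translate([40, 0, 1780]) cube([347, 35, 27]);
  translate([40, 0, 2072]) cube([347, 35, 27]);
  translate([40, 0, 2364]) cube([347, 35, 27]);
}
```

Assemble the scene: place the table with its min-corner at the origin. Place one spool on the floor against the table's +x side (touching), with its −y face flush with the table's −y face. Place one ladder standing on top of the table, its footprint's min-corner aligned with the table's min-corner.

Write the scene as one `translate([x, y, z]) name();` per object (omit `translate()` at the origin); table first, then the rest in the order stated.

table();
translate([1125, 0, 0]) spool();
translate([0, 0, 752]) ladder();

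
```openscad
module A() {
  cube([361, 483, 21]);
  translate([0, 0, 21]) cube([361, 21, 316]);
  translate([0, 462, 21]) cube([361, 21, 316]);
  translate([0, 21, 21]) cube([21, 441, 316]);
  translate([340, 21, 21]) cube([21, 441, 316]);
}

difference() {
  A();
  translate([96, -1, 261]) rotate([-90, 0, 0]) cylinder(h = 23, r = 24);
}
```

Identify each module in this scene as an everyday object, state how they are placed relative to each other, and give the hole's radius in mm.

The subtracted cylinder has r = 24 mm.

A is an open box. The open box has a circular hole through its front wall. The hole's radius is 24 mm.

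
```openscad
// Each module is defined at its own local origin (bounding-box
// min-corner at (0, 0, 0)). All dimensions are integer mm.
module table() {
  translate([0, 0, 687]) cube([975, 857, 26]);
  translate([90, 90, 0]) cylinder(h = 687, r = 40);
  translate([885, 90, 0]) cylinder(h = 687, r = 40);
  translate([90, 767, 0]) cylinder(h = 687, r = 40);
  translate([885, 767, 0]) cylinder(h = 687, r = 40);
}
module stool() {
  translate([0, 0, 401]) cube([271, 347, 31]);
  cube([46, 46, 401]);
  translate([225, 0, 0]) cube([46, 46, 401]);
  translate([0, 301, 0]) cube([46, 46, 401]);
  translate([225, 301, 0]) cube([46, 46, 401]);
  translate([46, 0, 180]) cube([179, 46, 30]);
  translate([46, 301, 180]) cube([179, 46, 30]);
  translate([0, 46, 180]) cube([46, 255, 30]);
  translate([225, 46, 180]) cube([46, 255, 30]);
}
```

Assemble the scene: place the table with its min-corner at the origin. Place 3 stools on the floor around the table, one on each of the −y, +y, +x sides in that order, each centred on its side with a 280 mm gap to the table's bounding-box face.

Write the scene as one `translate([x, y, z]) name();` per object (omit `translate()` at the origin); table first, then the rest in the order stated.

table();
translate([352, -627, 0]) stool();
translate([352, 1137, 0]) stool();
translate([1255, 255, 0]) stool();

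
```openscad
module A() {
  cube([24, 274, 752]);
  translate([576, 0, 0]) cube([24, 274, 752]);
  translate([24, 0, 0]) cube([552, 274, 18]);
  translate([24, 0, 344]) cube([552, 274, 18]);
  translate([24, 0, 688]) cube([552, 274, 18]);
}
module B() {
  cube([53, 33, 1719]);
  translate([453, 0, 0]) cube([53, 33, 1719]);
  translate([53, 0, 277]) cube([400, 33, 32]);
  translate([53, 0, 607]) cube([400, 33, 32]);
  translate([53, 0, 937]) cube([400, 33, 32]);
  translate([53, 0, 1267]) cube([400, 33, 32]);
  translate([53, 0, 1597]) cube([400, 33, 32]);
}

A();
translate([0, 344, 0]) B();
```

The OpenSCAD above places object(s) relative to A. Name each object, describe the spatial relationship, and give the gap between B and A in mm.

A is a bookshelf. B is a ladder. The ladder is on the floor beside the bookshelf on its +y side. The gap between the ladder and the bookshelf is 70 mm.

The ladder's nearest face is 70 mm from the bookshelf's +y face.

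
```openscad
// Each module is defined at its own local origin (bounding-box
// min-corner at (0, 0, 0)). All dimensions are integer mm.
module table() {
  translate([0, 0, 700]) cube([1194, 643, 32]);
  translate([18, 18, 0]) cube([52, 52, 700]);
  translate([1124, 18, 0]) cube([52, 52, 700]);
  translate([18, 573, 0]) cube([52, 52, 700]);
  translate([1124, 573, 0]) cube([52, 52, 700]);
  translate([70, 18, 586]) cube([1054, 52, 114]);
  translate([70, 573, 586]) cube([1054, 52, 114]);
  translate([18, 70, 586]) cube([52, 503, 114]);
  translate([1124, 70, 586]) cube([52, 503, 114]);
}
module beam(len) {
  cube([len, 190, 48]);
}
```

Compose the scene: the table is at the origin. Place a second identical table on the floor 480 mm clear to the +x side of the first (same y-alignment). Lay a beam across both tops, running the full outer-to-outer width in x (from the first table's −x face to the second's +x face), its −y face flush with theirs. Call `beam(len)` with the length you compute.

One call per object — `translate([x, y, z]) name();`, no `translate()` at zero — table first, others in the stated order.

table();
translate([1674, 0, 0]) table();
translate([0, 0, 732]) beam(2868);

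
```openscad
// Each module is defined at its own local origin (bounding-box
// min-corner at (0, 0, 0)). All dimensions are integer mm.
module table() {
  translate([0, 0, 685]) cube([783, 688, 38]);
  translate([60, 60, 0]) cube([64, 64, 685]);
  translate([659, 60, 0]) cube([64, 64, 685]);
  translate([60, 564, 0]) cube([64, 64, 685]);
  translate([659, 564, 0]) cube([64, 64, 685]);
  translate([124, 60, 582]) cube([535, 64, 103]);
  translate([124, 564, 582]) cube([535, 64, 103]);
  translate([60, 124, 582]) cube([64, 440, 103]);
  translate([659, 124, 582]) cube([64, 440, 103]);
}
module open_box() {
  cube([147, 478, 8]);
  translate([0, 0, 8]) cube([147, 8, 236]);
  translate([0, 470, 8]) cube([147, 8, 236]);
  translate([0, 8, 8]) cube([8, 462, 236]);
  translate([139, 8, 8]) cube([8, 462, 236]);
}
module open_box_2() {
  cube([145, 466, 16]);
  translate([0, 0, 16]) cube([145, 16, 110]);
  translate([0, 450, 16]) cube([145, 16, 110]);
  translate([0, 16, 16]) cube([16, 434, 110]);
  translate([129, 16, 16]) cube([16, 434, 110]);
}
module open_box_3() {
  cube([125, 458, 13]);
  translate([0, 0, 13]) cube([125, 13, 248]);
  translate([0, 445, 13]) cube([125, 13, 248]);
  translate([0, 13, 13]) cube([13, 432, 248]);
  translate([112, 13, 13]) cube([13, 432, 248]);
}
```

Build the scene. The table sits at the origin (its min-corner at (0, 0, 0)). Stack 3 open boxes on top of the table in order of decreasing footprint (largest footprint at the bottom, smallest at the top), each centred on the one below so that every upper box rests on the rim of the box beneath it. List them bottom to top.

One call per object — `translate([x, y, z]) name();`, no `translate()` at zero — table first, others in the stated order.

table();
translate([318, 105, 723]) open_box();
translate([319, 111, 967]) open_box_2();
translate([329, 115, 1093]) open_box_3();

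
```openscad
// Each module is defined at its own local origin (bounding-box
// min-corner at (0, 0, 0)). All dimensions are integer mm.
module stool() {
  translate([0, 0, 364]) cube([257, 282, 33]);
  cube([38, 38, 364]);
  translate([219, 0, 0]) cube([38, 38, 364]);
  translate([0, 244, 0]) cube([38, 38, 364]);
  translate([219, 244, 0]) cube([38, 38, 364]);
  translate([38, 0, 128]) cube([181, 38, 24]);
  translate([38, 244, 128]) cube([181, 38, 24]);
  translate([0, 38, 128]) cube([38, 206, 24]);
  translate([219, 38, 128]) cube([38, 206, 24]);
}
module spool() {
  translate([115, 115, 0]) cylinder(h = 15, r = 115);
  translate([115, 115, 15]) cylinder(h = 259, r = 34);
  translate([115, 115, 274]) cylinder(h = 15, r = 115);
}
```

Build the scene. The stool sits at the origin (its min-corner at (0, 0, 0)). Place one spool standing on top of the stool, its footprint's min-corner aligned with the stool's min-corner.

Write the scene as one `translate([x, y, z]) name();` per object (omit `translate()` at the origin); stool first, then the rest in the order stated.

stool();
translate([0, 0, 397]) spool();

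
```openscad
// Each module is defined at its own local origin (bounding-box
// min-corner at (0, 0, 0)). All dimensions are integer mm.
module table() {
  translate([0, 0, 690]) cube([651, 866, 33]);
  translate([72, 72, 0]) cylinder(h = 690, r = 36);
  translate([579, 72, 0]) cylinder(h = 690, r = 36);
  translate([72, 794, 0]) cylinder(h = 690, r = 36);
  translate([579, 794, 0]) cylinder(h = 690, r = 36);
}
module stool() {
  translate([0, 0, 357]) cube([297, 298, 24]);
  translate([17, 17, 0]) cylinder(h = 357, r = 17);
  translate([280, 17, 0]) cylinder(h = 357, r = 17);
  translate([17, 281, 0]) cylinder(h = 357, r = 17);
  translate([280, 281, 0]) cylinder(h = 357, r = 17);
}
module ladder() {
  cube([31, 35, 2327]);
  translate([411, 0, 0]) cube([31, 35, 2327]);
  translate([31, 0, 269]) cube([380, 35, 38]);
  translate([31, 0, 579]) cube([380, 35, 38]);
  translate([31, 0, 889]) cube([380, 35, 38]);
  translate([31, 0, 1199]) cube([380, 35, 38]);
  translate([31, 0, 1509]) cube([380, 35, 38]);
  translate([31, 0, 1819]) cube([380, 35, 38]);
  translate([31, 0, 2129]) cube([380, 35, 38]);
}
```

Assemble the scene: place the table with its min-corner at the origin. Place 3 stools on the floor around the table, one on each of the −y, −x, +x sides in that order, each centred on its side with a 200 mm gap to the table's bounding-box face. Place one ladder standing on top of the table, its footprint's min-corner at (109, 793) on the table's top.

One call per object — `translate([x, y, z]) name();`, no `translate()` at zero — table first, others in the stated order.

table();
translate([177, -498, 0]) stool();
translate([-497, 284, 0]) stool();
translate([851, 284, 0]) stool();
translate([109, 793, 723]) ladder();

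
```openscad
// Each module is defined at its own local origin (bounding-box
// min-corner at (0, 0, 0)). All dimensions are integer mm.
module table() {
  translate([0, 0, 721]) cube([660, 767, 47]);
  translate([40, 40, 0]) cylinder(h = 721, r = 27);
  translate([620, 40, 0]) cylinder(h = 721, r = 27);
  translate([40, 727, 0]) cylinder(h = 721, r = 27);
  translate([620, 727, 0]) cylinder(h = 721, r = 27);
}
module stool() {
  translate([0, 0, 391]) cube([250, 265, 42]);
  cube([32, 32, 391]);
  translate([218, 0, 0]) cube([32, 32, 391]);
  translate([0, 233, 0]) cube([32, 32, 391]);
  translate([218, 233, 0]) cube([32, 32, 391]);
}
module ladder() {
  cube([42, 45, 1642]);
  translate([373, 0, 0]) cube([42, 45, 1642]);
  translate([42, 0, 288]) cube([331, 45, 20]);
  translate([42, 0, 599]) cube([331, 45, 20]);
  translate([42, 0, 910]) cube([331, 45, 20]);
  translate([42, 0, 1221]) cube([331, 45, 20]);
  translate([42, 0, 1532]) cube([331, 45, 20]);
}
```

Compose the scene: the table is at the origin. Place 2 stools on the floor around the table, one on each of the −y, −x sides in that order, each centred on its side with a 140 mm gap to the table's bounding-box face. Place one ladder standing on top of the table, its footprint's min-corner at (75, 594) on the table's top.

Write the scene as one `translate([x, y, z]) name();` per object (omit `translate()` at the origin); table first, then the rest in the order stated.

table();
translate([205, -405, 0]) stool();
translate([-390, 251, 0]) stool();
translate([75, 594, 768]) ladder();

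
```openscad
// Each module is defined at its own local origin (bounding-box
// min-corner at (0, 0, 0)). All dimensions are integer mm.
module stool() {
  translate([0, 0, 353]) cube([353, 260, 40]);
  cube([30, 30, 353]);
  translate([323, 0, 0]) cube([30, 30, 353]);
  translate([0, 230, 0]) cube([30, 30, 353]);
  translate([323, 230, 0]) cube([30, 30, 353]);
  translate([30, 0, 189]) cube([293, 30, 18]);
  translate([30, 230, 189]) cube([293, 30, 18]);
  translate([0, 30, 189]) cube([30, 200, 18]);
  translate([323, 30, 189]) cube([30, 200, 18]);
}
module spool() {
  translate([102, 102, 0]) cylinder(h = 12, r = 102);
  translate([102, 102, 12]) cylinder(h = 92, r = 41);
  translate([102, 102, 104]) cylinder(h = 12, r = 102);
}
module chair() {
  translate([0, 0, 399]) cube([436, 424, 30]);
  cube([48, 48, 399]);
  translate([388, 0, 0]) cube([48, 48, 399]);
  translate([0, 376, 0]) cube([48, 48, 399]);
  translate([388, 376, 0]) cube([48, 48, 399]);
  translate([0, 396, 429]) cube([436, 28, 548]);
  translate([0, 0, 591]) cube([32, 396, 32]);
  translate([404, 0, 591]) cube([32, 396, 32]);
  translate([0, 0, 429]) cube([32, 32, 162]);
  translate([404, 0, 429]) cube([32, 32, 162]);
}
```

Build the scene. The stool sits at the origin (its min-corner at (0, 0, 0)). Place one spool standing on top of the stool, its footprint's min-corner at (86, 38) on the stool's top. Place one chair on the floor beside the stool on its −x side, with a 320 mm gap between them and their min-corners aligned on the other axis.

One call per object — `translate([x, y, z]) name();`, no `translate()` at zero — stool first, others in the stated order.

stool();
translate([86, 38, 393]) spool();
translate([-756, 0, 0]) chair();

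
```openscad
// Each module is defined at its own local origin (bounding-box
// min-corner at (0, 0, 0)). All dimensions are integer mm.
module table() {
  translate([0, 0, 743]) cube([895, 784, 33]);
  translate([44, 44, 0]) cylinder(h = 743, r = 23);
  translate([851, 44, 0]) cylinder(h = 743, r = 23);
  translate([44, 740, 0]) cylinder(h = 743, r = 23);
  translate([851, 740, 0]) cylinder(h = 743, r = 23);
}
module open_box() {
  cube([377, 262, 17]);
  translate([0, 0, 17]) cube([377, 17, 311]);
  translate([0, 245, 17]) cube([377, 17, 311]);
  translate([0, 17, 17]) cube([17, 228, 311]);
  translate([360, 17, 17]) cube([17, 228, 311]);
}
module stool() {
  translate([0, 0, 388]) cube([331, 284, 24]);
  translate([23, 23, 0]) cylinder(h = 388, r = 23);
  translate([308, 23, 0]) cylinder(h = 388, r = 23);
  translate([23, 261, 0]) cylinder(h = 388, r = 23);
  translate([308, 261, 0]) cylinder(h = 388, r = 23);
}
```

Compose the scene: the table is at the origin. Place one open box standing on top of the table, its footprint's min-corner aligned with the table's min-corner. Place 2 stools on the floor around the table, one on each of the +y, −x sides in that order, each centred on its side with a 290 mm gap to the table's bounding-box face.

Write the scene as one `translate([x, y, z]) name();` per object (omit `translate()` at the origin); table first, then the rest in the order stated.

table();
translate([0, 0, 776]) open_box();
translate([282, 1074, 0]) stool();
translate([-621, 250, 0]) stool();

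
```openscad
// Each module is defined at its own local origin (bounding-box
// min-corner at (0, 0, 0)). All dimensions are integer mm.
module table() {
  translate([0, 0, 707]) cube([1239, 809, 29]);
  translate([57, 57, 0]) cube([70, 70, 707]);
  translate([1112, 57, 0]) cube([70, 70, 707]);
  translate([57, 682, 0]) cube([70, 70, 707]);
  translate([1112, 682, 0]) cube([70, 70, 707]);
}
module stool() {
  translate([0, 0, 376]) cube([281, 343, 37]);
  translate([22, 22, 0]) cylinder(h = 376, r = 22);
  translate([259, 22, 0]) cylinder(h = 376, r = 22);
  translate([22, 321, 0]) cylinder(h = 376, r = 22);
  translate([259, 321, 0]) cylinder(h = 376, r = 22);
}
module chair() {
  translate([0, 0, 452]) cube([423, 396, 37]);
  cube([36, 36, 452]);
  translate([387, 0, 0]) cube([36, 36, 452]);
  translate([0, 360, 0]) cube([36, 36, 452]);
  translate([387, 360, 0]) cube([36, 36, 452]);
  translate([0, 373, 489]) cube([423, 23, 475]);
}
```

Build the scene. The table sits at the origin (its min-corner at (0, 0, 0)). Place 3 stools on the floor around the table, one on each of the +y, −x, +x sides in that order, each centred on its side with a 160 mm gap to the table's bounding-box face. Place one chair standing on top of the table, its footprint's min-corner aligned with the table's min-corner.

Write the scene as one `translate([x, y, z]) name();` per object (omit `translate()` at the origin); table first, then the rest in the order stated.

table();
translate([479, 969, 0]) stool();
translate([-441, 233, 0]) stool();
translate([1399, 233, 0]) stool();
translate([0, 0, 736]) chair();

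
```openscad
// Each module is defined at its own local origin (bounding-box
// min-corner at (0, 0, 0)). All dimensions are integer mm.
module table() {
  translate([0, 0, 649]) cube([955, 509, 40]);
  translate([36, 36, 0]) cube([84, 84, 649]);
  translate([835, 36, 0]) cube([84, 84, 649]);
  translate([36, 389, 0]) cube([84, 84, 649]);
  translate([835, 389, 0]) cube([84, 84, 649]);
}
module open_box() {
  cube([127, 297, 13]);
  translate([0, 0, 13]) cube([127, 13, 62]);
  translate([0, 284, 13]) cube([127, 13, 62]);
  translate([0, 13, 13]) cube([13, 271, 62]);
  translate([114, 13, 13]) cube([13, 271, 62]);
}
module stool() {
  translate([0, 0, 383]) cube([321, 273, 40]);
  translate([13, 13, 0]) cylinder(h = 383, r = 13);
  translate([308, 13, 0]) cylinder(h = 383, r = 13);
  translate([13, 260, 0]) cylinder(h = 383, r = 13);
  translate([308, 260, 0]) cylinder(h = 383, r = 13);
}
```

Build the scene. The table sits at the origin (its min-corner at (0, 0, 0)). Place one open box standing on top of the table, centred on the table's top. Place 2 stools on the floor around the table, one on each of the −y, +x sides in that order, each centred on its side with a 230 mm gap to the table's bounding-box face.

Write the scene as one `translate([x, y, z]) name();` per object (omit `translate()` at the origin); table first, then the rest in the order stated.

table();
translate([414, 106, 689]) open_box();
translate([317, -503, 0]) stool();
translate([1185, 118, 0]) stool();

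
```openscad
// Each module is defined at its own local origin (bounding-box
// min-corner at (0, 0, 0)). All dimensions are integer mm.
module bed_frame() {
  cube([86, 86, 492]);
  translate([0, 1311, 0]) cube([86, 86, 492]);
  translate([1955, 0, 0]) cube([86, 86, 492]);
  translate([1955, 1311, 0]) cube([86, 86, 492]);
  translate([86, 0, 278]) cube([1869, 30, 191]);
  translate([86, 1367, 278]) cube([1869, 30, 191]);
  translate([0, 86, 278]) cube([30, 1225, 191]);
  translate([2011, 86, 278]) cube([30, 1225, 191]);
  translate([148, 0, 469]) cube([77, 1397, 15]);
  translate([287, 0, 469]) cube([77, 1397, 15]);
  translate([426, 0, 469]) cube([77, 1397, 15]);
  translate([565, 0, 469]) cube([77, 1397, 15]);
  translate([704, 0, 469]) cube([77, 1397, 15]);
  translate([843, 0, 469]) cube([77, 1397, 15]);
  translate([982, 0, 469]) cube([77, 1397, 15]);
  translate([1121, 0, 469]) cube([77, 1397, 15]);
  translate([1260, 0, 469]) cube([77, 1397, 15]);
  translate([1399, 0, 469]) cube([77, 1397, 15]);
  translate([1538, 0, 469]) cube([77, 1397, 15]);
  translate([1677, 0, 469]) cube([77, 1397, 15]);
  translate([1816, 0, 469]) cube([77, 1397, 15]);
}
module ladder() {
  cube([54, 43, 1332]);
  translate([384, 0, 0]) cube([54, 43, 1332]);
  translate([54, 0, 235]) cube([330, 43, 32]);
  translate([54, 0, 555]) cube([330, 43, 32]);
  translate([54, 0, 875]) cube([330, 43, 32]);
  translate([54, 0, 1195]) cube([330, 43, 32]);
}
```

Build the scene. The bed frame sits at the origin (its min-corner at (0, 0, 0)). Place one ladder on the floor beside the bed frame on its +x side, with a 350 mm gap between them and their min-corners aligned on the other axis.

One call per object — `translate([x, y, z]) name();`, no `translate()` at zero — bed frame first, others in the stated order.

bed_frame();
translate([2391, 0, 0]) ladder();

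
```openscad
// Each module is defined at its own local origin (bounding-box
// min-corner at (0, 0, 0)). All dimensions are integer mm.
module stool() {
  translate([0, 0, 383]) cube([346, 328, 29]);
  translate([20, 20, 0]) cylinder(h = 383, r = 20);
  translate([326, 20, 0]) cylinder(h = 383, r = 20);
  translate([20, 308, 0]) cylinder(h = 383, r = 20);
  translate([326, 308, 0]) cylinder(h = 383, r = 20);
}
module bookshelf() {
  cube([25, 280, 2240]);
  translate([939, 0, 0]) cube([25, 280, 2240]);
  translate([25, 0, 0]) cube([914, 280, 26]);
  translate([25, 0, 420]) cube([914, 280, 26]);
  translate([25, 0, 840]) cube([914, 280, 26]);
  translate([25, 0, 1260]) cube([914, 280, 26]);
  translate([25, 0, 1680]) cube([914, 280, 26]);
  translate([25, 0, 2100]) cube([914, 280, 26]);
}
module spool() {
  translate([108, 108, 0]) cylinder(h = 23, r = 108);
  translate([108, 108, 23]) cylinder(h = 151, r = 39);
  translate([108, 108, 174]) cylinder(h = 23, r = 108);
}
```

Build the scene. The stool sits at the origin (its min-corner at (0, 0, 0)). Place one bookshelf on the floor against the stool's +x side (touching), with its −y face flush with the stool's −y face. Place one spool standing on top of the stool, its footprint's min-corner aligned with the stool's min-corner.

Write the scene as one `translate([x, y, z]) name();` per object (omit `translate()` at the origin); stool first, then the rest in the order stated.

stool();
translate([346, 0, 0]) bookshelf();
translate([0, 0, 412]) spool();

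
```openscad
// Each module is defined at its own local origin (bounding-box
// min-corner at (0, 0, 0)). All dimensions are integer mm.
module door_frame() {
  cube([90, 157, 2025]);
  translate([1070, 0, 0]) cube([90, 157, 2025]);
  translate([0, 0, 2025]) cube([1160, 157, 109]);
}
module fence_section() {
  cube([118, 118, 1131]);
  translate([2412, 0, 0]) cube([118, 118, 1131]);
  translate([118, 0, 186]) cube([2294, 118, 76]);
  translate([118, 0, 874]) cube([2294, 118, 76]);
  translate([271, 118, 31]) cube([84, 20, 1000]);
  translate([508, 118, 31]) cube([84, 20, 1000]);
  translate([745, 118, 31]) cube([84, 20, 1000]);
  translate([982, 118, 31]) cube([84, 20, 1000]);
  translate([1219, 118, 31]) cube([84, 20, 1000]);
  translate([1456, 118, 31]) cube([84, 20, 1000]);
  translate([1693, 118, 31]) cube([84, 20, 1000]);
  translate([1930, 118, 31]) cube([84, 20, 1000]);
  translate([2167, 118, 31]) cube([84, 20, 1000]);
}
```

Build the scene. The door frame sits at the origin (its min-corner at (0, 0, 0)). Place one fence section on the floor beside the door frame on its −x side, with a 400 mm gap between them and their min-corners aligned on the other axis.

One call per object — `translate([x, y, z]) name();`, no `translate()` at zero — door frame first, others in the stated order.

door_frame();
translate([-2930, 0, 0]) fence_section();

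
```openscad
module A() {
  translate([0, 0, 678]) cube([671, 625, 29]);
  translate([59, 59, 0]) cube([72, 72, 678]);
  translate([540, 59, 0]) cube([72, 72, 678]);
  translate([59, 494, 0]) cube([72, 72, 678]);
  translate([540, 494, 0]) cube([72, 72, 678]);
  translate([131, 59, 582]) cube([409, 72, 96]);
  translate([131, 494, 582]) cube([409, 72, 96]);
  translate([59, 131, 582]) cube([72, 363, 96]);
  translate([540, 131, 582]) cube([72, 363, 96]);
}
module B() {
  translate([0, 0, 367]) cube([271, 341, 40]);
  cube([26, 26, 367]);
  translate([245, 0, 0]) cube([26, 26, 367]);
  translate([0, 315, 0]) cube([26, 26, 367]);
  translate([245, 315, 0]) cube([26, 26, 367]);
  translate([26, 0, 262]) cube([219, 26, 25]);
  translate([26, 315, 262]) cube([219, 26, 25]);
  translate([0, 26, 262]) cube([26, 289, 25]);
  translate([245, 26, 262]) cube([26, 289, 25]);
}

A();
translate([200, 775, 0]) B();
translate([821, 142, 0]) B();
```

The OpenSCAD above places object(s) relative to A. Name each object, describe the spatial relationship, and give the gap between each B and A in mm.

A is a table. B is a stool. Two stools sit around the table at the +y, +x sides. The gap between each stool and the table is 150 mm.

Each stool's nearest face is 150 mm from the table's bounding box.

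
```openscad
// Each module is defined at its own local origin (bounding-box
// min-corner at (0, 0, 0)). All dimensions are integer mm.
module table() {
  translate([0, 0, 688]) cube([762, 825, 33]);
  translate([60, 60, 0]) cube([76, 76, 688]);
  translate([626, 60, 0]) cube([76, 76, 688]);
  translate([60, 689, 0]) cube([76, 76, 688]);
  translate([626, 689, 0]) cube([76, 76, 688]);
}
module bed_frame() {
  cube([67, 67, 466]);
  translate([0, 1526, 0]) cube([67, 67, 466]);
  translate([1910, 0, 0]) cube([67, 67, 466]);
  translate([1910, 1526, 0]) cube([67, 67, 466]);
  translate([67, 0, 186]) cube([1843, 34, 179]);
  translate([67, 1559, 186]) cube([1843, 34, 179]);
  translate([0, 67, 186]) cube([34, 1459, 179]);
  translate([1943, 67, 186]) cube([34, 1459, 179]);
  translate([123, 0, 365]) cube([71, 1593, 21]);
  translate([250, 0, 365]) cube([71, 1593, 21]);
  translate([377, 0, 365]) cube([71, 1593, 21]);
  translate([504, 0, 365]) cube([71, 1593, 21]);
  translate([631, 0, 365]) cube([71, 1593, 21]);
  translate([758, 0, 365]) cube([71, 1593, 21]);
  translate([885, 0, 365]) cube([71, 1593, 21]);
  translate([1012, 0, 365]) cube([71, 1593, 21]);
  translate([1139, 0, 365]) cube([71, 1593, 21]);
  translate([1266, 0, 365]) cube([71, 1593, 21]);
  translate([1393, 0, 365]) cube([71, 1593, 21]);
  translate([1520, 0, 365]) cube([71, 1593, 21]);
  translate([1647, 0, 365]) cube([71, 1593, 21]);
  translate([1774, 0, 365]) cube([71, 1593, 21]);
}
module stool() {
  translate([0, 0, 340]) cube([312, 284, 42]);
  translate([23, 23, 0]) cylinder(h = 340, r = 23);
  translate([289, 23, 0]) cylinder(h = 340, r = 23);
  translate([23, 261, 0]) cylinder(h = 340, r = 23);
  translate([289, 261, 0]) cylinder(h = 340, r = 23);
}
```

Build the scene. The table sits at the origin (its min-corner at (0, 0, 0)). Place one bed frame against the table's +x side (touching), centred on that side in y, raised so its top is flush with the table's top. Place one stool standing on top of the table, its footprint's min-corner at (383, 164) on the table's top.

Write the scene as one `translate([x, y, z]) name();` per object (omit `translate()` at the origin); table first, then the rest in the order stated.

table();
translate([762, -384, 255]) bed_frame();
translate([383, 164, 721]) stool();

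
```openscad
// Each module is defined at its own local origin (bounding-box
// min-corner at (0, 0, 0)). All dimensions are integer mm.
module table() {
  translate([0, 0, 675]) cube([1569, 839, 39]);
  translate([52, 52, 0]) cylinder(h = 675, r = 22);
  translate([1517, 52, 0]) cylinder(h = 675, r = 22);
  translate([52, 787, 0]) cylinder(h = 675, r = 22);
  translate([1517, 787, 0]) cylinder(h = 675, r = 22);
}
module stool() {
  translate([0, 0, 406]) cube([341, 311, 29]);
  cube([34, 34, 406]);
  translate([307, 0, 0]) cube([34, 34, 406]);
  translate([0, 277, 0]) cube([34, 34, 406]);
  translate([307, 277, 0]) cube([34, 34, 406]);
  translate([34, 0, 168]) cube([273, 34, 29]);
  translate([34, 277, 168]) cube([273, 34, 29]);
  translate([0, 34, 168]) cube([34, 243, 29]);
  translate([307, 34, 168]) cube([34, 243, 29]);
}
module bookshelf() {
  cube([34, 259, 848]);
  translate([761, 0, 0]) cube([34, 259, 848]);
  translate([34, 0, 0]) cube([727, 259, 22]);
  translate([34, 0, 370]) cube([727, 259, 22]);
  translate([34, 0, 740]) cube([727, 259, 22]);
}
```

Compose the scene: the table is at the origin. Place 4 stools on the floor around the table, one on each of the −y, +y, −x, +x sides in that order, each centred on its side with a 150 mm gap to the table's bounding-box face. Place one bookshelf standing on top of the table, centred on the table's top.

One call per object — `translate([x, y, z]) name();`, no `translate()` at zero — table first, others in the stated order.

table();
translate([614, -461, 0]) stool();
translate([614, 989, 0]) stool();
translate([-491, 264, 0]) stool();
translate([1719, 264, 0]) stool();
translate([387, 290, 714]) bookshelf();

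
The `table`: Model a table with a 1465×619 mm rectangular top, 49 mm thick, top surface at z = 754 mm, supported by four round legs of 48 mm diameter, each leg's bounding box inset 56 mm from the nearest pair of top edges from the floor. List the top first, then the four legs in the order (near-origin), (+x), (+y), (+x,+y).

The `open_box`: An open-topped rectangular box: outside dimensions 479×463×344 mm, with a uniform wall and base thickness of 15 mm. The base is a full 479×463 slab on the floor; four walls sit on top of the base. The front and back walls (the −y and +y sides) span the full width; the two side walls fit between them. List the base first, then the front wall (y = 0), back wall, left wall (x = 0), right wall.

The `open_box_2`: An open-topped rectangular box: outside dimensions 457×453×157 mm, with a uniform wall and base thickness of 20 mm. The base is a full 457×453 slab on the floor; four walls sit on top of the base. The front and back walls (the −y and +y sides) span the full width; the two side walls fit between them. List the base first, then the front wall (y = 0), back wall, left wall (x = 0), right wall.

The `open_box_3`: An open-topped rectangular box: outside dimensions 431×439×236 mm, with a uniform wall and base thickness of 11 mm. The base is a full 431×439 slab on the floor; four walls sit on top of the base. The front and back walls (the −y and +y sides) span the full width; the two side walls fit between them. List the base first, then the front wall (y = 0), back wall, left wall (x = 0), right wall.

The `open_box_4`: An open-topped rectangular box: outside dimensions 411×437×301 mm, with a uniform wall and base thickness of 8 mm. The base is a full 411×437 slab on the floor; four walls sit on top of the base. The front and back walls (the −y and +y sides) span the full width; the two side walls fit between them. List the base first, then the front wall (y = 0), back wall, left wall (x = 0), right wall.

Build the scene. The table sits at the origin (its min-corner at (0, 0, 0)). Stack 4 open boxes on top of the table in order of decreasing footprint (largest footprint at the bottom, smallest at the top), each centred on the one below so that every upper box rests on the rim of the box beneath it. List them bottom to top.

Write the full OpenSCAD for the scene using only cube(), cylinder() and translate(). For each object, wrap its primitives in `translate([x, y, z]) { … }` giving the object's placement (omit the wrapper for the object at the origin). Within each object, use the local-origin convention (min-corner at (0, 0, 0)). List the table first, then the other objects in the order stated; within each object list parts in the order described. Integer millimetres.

translate([0, 0, 705]) cube([1465, 619, 49]);
translate([80, 80, 0]) cylinder(h = 705, r = 24);
translate([1385, 80, 0]) cylinder(h = 705, r = 24);
translate([80, 539, 0]) cylinder(h = 705, r = 24);
translate([1385, 539, 0]) cylinder(h = 705, r = 24);
translate([493, 78, 754]) {
  cube([479, 463, 15]);
  translate([0, 0, 15]) cube([479, 15, 329]);
  translate([0, 448, 15]) cube([479, 15, 329]);
  translate([0, 15, 15]) cube([15, 433, 329]);
  translate([464, 15, 15]) cube([15, 433, 329]);
}
translate([504, 83, 1098]) {
  cube([457, 453, 20]);
  translate([0, 0, 20]) cube([457, 20, 137]);
  translate([0, 433, 20]) cube([457, 20, 137]);
  translate([0, 20, 20]) cube([20, 413, 137]);
  translate([437, 20, 20]) cube([20, 413, 137]);
}
translate([517, 90, 1255]) {
  cube([431, 439, 11]);
  translate([0, 0, 11]) cube([431, 11, 225]);
  translate([0, 428, 11]) cube([431, 11, 225]);
  translate([0, 11, 11]) cube([11, 417, 225]);
  translate([420, 11, 11]) cube([11, 417, 225]);
}
translate([527, 91, 1491]) {
  cube([411, 437, 8]);
  translate([0, 0, 8]) cube([411, 8, 293]);
  translate([0, 429, 8]) cube([411, 8, 293]);
  translate([0, 8, 8]) cube([8, 421, 293]);
  translate([403, 8, 8]) cube([8, 421, 293]);
}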